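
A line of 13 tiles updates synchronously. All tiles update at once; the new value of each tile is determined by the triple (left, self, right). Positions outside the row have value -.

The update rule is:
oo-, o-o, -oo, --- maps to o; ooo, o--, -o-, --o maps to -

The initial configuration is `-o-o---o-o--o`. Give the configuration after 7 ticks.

--o--o--o----
o---------ooo
--ooooooo-o-o
o-o-----oo-o-
-o--ooo-ooo--
----o-ooo-o-o
ooo--oo-oo-o-

ooo--oo-oo-o-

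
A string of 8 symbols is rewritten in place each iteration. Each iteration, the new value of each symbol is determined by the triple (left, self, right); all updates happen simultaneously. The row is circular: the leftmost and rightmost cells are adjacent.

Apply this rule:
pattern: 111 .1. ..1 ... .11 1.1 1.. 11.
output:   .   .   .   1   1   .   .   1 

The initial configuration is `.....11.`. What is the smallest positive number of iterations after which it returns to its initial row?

3

iteration 1: 1111.11.
iteration 2: 1..1.11.
iteration 3: .....11.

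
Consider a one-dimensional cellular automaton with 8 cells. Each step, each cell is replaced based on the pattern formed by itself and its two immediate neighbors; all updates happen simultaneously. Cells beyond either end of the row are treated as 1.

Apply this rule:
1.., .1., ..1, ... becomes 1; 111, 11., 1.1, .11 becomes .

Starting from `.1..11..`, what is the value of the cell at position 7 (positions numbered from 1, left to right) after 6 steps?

.

.111..11
....11..
1111..11
....11..  (repeats step 2; period 2)
step 6: ....11..
position 7 holds .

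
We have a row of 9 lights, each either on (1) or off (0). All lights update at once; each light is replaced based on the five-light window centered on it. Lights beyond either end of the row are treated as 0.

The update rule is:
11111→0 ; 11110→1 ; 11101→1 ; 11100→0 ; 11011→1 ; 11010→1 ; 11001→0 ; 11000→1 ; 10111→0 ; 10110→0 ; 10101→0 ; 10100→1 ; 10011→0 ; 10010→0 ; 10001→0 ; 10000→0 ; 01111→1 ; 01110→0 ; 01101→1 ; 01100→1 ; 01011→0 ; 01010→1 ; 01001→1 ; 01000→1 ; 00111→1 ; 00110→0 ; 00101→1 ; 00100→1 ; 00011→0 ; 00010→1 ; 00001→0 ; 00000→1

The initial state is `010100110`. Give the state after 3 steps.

011110011

111110011
110100001
011110011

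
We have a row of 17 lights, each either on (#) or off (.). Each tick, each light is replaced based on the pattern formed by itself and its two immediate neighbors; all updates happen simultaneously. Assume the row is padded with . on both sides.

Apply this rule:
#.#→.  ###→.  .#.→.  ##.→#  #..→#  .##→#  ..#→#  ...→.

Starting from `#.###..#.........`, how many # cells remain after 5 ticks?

8

..#.###.#........
.#..#.#..#.......
#.##...##.#......
..###.###..#.....
.##.#.#.###.#....
count of #: 8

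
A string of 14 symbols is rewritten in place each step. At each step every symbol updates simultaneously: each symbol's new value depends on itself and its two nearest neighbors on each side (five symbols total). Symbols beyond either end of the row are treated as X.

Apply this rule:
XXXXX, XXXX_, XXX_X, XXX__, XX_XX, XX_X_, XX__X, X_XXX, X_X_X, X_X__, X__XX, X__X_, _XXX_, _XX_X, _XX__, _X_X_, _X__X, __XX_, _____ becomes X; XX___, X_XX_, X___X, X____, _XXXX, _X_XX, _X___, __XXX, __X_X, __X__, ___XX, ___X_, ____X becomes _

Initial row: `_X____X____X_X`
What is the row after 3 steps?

step 1: XX___________X
step 2: XX__XXXXXXX___
step 3: XXXX__XXXXX___

XXXX__XXXXX___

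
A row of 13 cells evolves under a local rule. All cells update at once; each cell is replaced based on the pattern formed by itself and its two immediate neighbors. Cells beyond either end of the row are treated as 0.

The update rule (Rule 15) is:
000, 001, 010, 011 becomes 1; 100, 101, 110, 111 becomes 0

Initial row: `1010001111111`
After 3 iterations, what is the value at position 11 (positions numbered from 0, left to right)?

1010111000000
1010100011111
1010101110000
position 11 holds 0

0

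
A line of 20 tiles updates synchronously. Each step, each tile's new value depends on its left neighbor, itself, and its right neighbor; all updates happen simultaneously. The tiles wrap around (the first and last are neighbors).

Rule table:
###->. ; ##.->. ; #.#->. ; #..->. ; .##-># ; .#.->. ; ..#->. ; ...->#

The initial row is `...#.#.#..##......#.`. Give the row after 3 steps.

##........#..####...
#..######....#....#.
...#......##...##...

...#......##...##...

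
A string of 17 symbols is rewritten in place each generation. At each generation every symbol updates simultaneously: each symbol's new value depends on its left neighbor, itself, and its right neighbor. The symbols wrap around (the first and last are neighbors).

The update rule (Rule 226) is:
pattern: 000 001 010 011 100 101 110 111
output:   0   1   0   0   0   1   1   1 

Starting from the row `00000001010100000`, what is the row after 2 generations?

00000010101000000
00000101010000000

00000101010000000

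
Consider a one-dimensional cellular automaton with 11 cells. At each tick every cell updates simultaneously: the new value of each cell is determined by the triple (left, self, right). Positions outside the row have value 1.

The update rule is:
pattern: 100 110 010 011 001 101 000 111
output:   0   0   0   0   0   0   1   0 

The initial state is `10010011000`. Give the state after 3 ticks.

00000000010

tick 1: 00000000010
tick 2: 01111111000
tick 3: 00000000010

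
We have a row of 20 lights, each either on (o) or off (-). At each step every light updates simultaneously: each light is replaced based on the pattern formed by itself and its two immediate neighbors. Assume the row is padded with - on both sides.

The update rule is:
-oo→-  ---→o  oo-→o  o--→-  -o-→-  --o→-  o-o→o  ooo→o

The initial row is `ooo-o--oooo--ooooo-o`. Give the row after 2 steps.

-ooo----ooo---ooooo-
--oo-oo--oo-o--oooo-

--oo-oo--oo-o--oooo-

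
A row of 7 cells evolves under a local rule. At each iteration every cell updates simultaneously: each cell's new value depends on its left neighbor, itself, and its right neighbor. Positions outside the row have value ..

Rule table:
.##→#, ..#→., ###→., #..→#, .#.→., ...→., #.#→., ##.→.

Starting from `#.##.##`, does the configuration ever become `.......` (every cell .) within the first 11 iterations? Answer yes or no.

yes

..#..#.
...#..#
....#..
.....#.
......#
.......
all cells are . at iteration 6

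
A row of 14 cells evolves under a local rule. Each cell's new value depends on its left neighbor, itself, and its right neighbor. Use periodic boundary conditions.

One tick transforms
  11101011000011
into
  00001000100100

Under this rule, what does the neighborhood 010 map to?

1

At position 4 the neighborhood is 010; the next row has 1 there.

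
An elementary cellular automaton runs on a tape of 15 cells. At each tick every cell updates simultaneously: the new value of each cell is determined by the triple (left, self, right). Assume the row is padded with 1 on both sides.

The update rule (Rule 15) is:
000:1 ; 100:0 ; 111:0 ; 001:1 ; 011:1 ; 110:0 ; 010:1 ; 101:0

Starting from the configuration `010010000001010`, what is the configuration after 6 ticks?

010101010010000

010110111111010
010100100000010
010101101111110
010101001000000
010101011011111
010101010010000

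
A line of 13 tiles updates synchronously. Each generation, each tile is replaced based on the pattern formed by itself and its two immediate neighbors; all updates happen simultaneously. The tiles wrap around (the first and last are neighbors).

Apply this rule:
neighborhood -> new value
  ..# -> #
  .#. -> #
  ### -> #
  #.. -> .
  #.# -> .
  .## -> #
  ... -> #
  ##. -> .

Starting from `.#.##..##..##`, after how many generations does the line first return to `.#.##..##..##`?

.#.#..##..##.
##.#.##..##..
#..#.#..##..#
..##.#.##..##
.##..#.#..##.
##..##.#.##..
#..##..#.#..#
..##..##.#.##
.##..##..#.#.
##..##..##.#.
#..##..##..#.
#.##..##..##.
#.#..##..##..
#.#.##..##..#
..#.#..##..##
.##.#.##..##.
##..#.#..##..
#..##.#.##..#
..##..#.#..##
.##..##.#.##.
##..##..#.#..
#..##..##.#.#
..##..##..#.#
.##..##..##.#
.#..##..##..#
.#.##..##..##

26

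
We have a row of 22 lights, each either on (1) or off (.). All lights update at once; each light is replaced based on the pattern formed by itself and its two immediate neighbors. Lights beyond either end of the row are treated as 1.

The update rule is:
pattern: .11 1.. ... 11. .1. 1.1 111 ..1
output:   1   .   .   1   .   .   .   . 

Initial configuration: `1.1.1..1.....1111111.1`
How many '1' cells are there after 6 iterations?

2

1............1.....1.1
1....................1
1....................1  (fixed point — unchanged through iteration 6)
count of 1: 2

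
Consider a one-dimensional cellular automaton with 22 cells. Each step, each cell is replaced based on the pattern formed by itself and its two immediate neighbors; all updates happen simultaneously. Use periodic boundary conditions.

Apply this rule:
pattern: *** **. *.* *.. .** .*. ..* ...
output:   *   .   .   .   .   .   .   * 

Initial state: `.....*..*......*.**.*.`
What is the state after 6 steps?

.**........**..******.

step 1: ****......****........
step 2: .**..****..**..******.
step 3: ......**........****..
step 4: *****....******..**..*
step 5: ****..**..****........
step 6: .**........**..******.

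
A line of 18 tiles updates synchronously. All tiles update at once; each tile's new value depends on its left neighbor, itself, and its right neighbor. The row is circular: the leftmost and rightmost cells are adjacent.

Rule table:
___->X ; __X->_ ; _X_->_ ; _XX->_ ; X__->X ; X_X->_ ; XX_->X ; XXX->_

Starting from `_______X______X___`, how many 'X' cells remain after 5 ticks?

tick 1: XXXXXX__XXXXX__XXX
tick 2: _____XX_____XX____
tick 3: XXXX__XXXXX__XXXXX
tick 4: ___XX_____XX______
tick 5: XX__XXXXX__XXXXXXX
count of X: 14

14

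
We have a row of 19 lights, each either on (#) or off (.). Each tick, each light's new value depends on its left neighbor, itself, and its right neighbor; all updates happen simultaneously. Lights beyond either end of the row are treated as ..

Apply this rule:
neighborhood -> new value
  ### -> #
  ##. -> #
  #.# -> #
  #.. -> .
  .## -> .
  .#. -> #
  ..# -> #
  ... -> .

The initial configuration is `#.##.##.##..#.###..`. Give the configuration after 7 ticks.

##.##.##.##.#####..

tick 1: ##.##.##.#.###.##..
tick 2: .##.##.####.###.#..
tick 3: #.##.##.####.####..
tick 4: ##.##.##.####.###..
tick 5: .##.##.##.####.##..
tick 6: #.##.##.##.####.#..
tick 7: ##.##.##.##.#####..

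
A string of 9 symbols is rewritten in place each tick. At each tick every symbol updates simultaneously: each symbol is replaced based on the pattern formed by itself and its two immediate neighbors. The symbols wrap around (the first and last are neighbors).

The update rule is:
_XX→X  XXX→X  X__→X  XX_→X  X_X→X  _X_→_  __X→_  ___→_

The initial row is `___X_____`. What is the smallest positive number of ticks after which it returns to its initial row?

tick 1: ____X____
tick 2: _____X___
tick 3: ______X__
tick 4: _______X_
tick 5: ________X
tick 6: X________
tick 7: _X_______
tick 8: __X______
tick 9: ___X_____

9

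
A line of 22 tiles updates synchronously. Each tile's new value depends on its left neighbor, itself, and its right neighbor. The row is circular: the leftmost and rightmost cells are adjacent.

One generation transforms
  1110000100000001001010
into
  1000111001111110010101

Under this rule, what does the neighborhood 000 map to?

1

At position 4 the neighborhood is 000; the next row has 1 there.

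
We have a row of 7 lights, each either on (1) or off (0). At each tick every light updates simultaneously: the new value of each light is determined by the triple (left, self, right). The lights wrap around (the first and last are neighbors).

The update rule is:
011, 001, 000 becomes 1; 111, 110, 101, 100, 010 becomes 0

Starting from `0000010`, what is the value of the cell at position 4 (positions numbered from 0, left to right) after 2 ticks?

1111100
1000001
position 4 holds 0

0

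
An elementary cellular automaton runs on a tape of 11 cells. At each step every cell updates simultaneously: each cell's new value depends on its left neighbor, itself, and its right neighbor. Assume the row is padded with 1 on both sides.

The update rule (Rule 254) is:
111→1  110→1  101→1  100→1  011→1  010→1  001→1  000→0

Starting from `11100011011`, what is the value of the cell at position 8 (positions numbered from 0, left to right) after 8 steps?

step 1: 11110111111
step 2: 11111111111
step 3: 11111111111  (fixed point — unchanged through step 8)
position 8 holds 1

1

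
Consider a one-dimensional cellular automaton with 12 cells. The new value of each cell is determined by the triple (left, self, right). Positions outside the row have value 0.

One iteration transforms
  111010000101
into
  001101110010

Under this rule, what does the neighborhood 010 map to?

At position 4 the neighborhood is 010; the next row has 0 there.

0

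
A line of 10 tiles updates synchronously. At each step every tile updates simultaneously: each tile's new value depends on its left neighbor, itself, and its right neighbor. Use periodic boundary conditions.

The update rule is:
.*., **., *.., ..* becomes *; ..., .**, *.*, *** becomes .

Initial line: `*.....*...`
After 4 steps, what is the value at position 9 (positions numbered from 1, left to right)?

*

**...***.*
.**.*..*..
*.*.*****.
*.*.....*.
position 9 holds *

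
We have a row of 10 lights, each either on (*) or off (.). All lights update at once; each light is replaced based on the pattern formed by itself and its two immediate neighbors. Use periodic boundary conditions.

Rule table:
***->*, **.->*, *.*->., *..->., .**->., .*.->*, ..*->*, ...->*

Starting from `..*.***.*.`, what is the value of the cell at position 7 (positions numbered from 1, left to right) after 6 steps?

*

step 1: ***..**.*.
step 2: .**.*.*.*.
step 3: *.*.*.*.*.
step 4: *.*.*.*.*.  (fixed point — unchanged through step 6)
position 7 holds *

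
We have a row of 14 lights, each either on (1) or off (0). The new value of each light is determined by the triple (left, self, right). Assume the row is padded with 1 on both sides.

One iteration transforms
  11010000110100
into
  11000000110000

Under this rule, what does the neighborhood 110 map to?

1

At position 1 the neighborhood is 110; the next row has 1 there.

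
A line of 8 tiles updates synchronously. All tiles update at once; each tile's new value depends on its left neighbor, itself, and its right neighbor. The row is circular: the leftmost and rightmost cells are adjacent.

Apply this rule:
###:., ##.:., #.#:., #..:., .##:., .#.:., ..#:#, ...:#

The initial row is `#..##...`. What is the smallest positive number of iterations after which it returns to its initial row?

..#...##
.#..##..
#..#...#
..#..##.
##..#...
...#..##
.##..#..
#...#..#
..##..#.
##...#..
...##..#
.##...#.
#...##..
..##...#
.#...##.
#..##...

16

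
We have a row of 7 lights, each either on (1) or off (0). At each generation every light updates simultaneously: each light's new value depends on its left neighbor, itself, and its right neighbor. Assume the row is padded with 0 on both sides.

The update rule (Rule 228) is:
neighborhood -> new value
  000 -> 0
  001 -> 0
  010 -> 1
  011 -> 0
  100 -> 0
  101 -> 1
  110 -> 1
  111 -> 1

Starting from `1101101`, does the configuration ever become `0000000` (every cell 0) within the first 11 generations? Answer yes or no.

generation 1: 0110111
generation 2: 0011011
generation 3: 0001101
generation 4: 0000111
generation 5: 0000011
generation 6: 0000001
generation 7: 0000001  (fixed point — unchanged through generation 11)
generation 11 is 0000001, still not uniform 0

no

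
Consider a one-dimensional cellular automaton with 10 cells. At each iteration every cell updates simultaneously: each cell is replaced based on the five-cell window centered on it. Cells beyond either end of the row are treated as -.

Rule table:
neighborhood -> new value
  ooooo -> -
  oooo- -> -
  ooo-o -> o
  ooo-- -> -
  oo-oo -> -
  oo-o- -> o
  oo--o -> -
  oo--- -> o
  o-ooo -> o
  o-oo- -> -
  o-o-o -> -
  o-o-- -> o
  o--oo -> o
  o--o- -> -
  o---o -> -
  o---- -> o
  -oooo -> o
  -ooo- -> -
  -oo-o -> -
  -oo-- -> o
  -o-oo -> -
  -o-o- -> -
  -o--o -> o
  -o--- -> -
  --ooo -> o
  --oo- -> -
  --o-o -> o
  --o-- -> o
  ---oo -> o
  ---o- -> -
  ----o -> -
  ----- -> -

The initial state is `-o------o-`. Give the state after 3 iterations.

-o-o----o-
-o-o-o--o-
-o---oo-o-

-o---oo-o-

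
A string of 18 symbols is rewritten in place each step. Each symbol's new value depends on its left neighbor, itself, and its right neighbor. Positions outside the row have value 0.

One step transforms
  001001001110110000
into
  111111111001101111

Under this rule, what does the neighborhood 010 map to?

1

At position 2 the neighborhood is 010; the next row has 1 there.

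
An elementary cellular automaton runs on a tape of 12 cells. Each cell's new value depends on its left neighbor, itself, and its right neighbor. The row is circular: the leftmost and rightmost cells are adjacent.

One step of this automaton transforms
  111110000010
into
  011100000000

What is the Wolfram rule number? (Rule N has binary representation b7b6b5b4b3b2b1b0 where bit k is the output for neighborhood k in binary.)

position 1: 111 → 1  (bit 7 = 1)
position 4: 110 → 0  (bit 6 = 0)
position 11: 101 → 0  (bit 5 = 0)
position 5: 100 → 0  (bit 4 = 0)
position 0: 011 → 0  (bit 3 = 0)
position 10: 010 → 0  (bit 2 = 0)
position 9: 001 → 0  (bit 1 = 0)
position 6: 000 → 0  (bit 0 = 0)
bits b7..b0 = 10000000 = 128

128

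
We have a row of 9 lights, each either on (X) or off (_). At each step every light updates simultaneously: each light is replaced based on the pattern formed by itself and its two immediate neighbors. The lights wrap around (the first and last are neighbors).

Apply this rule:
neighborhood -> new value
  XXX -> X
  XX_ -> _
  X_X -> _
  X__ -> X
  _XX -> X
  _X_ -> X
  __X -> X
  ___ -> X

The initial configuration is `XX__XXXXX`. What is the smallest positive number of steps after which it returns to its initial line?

X_XXXXXXX
__XXXXXXX
XXXXXXXX_
XXXXXXX__
XXXXXX_XX
XXXXX__XX
XXXX_XXXX
XXX__XXXX
XX_XXXXXX
X__XXXXXX
_XXXXXXXX
_XXXXXXX_
XXXXXXX_X
XXXXXX__X
XXXXX_XXX
XXXX__XXX
XXX_XXXXX
XX__XXXXX

18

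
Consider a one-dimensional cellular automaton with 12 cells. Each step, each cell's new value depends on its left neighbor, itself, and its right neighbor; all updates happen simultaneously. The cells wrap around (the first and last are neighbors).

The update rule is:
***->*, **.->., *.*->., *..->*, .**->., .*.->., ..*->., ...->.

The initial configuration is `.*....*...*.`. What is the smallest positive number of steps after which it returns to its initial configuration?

12

..*....*...*
*..*....*...
.*..*....*..
..*..*....*.
...*..*....*
*...*..*....
.*...*..*...
..*...*..*..
...*...*..*.
....*...*..*
*....*...*..
.*....*...*.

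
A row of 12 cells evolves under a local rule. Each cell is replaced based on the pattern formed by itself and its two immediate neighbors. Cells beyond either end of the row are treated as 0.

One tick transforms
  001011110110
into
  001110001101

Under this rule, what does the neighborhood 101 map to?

1

At position 3 the neighborhood is 101; the next row has 1 there.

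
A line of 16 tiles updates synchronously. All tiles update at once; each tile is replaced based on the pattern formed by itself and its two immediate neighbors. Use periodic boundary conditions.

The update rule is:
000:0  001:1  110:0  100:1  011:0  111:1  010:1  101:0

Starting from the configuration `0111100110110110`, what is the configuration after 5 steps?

step 1: 1011011000000001
step 2: 0000000100000010
step 3: 0000001110000111
step 4: 1000010101001010
step 5: 1100110101111010

1100110101111010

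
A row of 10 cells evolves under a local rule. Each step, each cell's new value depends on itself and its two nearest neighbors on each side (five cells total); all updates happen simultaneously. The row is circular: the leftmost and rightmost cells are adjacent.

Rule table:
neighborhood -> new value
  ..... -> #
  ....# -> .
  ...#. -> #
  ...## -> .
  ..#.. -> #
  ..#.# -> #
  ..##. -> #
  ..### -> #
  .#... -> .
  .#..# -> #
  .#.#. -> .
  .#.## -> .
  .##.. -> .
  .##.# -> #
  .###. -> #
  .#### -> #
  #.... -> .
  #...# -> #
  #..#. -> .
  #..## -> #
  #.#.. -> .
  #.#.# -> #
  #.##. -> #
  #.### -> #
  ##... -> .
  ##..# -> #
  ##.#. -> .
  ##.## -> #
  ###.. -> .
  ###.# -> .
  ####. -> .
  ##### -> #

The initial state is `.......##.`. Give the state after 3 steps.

.####..#..
.##..#.#.#
.#.#.#.#.#

.#.#.#.#.#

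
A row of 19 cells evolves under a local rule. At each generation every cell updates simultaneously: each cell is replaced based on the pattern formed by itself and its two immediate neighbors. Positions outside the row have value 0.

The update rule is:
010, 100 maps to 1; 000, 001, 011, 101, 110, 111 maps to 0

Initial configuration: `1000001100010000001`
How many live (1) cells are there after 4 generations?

5

1100000010011000001
0010000011000100001
0011000000100110001
0000100000110001001
count of 1: 5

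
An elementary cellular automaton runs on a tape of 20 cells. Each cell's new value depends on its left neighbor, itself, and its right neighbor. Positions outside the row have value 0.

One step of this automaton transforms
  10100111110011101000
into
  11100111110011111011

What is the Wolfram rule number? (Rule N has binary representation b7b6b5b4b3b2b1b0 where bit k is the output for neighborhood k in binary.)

237

position 6: 111 → 1  (bit 7 = 1)
position 9: 110 → 1  (bit 6 = 1)
position 1: 101 → 1  (bit 5 = 1)
position 3: 100 → 0  (bit 4 = 0)
position 5: 011 → 1  (bit 3 = 1)
position 0: 010 → 1  (bit 2 = 1)
position 4: 001 → 0  (bit 1 = 0)
position 18: 000 → 1  (bit 0 = 1)
bits b7..b0 = 11101101 = 237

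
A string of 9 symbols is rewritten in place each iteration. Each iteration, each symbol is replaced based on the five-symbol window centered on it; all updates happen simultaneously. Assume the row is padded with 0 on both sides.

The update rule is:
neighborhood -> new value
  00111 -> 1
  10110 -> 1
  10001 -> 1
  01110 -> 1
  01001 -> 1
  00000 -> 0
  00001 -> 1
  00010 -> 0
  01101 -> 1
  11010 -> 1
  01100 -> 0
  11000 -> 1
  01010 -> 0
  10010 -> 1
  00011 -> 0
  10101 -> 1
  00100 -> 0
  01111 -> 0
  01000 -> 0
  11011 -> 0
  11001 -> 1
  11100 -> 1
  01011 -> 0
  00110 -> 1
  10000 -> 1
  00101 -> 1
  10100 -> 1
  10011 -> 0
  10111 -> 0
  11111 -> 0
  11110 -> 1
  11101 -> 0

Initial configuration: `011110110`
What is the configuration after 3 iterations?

iteration 1: 010100101
iteration 2: 010111101
iteration 3: 010001011

010001011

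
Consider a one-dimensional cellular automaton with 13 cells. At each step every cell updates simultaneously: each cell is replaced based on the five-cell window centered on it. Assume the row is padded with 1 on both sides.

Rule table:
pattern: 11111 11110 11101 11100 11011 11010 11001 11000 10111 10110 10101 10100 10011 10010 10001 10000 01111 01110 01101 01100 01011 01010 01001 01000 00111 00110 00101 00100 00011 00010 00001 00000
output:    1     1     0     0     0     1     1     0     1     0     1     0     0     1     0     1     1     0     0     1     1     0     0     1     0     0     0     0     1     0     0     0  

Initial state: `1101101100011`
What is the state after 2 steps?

0010000001011

1000000100101
0010000001011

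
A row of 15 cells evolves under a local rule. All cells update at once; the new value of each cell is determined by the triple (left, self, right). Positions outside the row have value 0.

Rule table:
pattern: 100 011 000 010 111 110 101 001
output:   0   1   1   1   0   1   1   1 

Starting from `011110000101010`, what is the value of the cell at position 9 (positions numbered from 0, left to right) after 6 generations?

110010111111110
110111100000010
111100101111110
100101111000010
101111001011110
111001011110010
position 9 holds 1

1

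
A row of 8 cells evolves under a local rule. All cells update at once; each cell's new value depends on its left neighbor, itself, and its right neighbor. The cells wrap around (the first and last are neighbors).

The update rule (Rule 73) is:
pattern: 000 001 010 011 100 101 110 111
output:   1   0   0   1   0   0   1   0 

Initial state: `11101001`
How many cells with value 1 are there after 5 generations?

2

00100001
00001100
11101101
00101101
00001100
count of 1: 2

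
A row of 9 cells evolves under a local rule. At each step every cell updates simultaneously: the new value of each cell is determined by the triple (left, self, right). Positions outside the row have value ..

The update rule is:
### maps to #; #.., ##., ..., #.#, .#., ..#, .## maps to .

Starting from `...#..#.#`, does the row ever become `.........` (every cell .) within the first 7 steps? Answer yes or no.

.........
all cells are . at step 1

yes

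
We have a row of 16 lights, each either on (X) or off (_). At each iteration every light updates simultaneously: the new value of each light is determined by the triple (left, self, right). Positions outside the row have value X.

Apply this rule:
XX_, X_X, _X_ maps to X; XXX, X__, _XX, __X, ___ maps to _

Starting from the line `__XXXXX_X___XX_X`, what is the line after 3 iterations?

______XXX____XX_
________X_____XX
________X_______

________X_______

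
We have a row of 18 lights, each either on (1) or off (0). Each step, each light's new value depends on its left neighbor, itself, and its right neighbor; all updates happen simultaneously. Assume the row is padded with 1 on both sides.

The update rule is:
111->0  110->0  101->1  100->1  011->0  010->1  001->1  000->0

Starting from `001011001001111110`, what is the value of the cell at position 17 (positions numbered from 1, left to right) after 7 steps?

111100111110000001
000011000001000010
100100100011100111
011111110100011000
100000001110100101
010000010001111110
111000111010000001
position 17 holds 0

0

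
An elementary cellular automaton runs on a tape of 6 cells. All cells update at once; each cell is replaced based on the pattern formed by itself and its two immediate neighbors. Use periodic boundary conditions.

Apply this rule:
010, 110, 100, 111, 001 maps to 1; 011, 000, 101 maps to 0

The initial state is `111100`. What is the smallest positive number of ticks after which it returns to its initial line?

6

011111
001111
110111
110011
111101
111100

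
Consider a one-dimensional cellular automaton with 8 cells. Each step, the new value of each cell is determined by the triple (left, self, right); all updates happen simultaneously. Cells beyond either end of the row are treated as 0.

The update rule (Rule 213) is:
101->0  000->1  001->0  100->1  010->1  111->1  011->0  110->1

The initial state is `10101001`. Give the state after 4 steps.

10101101
10100101
10110101
10010101

10010101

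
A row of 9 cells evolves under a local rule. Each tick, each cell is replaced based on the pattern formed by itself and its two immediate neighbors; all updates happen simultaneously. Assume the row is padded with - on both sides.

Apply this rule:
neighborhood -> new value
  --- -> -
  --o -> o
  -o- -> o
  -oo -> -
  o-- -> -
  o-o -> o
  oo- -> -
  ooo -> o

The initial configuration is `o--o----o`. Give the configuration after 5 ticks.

o-oo---oo
oo----o--
-----oo--
----o----
---oo----

---oo----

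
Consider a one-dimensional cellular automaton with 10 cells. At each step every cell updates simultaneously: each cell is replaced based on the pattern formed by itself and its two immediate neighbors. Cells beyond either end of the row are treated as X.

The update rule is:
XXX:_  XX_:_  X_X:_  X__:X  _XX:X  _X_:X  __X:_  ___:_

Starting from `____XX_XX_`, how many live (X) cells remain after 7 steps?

step 1: X___X__X__
step 2: _X__XX_XX_
step 3: _XX_X__X__
step 4: _X__XX_XX_  (repeats step 2; period 2)
step 7: _XX_X__X__
count of X: 4

4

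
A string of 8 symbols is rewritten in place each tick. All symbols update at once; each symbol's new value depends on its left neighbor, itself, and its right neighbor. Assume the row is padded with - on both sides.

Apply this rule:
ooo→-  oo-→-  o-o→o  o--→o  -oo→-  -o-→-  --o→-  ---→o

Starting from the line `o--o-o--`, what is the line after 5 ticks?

-o--o-oo
--o--o--
o--o--oo
-o--o---
--o--ooo

--o--ooo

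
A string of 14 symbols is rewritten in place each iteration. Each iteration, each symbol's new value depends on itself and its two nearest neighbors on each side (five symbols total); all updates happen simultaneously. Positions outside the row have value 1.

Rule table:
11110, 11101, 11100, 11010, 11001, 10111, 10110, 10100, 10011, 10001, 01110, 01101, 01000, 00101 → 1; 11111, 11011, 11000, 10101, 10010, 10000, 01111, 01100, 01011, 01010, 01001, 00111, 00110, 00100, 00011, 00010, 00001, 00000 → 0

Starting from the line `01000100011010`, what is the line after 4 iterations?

11110011001100
00111100110011
11001111001100
11110011110011

11110011110011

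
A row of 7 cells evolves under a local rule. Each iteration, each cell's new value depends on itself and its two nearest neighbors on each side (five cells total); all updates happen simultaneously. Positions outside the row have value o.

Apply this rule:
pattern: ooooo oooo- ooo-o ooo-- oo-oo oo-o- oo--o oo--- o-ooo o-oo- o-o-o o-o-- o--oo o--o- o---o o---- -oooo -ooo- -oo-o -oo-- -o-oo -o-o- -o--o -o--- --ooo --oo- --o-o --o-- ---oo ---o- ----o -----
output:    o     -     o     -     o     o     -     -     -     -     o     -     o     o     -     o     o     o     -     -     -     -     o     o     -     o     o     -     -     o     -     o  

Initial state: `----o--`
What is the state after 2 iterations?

oo-o--o

-o-o-oo
oo-o--o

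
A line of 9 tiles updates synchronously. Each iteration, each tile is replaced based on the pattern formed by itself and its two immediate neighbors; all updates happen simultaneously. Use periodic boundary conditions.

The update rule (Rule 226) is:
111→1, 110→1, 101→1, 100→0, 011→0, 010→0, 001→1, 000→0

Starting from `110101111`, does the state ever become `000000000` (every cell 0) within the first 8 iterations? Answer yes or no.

111010111
111101011
111110101
111111010
011111101
101111110
010111111
101011111
iteration 8 is 101011111, still not uniform 0

no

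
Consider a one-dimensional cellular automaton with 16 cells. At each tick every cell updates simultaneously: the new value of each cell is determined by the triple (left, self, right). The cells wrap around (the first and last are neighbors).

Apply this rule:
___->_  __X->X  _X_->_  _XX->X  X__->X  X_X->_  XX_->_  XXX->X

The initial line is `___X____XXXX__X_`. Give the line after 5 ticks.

X__XXXX_XX_X__X_

__X_X__XXXX_XX_X
XX___XXXXX__X___
X_X_XXXXX_XX_X_X
____XXXX__X____X
X__XXXX_XX_X__X_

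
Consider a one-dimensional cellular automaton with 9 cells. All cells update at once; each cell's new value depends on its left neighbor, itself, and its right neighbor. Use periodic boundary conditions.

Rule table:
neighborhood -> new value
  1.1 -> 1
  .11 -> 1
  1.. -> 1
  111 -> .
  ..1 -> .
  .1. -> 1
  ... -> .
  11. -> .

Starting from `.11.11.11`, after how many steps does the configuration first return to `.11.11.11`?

3

11.11.11.
1.11.11.1
.11.11.11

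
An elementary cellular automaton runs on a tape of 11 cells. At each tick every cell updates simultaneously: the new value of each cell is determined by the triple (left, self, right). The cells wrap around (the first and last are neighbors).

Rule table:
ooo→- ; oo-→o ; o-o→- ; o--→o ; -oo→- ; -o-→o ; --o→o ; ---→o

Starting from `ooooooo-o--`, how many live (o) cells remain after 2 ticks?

8

------o-ooo
ooooooo---o
count of o: 8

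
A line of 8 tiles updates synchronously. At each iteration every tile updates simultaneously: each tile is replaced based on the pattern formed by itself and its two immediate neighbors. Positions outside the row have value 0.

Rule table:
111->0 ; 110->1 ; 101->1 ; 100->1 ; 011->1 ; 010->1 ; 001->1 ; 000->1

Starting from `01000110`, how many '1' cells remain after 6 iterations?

iteration 1: 11111111
iteration 2: 10000001
iteration 3: 11111111  (repeats iteration 1; period 2)
iteration 6: 10000001
count of 1: 2

2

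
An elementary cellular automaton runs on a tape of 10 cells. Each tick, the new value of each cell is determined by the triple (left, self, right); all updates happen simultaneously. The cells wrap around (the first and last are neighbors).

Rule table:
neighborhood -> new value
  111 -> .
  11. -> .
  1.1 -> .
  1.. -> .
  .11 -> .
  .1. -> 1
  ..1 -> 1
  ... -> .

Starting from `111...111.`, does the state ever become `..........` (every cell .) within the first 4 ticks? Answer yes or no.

no

.....1....
....11....
...1......
..11......
tick 4 is ..11......, still not uniform .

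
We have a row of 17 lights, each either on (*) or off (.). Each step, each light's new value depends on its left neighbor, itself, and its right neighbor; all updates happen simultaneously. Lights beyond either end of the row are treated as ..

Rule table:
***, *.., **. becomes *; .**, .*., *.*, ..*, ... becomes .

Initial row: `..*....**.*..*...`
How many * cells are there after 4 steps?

step 1: ...*....*..*..*..
step 2: ....*....*..*..*.
step 3: .....*....*..*..*
step 4: ......*....*..*..
count of *: 3

3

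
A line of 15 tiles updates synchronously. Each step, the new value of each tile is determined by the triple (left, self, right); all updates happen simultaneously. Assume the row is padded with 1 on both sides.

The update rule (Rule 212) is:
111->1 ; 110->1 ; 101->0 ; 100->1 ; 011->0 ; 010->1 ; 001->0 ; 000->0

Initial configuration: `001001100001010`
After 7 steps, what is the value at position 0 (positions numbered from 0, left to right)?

step 1: 101100110001010
step 2: 100110011001010
step 3: 110011001101010
step 4: 111001100101010
step 5: 111100110101010
step 6: 111110010101010
step 7: 111111010101010
position 0 holds 1

1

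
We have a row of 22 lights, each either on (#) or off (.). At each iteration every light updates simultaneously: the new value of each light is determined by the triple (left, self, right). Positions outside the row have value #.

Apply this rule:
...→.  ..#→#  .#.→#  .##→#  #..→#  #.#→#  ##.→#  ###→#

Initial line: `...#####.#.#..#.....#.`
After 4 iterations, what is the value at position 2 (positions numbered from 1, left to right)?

#

iteration 1: #.##############...###
iteration 2: #################.####
iteration 3: ######################
iteration 4: ######################
position 2 holds #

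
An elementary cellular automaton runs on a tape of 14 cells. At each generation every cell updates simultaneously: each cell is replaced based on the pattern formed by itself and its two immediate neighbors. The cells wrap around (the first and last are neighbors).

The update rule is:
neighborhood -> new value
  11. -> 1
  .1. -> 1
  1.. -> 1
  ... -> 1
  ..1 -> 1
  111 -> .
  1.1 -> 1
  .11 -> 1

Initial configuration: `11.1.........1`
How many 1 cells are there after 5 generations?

generation 1: .1111111111111
generation 2: 11...........1
generation 3: .1111111111111  (repeats generation 1; period 2)
generation 5: .1111111111111
count of 1: 13

13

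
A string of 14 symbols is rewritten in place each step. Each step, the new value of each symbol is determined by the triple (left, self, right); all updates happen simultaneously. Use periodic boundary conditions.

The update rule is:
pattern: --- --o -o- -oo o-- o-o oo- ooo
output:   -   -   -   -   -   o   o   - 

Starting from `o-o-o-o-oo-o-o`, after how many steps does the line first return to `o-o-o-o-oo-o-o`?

oo-o-o-o-oo-o-
-oo-o-o-o-oo-o
o-oo-o-o-o-oo-
-o-oo-o-o-o-oo
o-o-oo-o-o-o-o
oo-o-oo-o-o-o-
-oo-o-oo-o-o-o
o-oo-o-oo-o-o-
-o-oo-o-oo-o-o
o-o-oo-o-oo-o-
-o-o-oo-o-oo-o
o-o-o-oo-o-oo-
-o-o-o-oo-o-oo
o-o-o-o-oo-o-o

14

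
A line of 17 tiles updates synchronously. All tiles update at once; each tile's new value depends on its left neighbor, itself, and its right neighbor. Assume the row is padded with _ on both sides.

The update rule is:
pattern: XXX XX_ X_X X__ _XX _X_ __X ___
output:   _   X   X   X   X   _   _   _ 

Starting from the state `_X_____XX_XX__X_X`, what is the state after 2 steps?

___X___X____XX__X

__X____XXXXXX__X_
___X___X____XX__X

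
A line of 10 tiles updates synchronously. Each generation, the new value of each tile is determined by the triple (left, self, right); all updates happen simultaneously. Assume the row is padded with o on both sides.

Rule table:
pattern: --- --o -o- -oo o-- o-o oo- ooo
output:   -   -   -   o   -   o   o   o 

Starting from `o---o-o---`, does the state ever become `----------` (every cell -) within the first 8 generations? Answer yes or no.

o----o----
o---------
o---------  (fixed point — unchanged through generation 8)
generation 8 is o---------, still not uniform -

no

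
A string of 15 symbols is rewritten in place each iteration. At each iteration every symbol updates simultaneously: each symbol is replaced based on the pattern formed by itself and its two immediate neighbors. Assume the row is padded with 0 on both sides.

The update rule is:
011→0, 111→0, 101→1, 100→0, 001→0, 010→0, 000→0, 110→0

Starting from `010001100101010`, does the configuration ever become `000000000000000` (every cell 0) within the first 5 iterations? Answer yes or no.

iteration 1: 000000000010100
iteration 2: 000000000001000
iteration 3: 000000000000000
all cells are 0 at iteration 3

yes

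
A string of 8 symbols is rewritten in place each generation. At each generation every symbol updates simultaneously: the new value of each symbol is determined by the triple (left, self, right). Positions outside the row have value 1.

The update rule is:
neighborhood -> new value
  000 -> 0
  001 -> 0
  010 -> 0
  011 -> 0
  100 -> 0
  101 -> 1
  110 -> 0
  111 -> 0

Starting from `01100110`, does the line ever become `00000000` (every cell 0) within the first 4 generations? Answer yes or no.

10000001
00000000
all cells are 0 at generation 2

yes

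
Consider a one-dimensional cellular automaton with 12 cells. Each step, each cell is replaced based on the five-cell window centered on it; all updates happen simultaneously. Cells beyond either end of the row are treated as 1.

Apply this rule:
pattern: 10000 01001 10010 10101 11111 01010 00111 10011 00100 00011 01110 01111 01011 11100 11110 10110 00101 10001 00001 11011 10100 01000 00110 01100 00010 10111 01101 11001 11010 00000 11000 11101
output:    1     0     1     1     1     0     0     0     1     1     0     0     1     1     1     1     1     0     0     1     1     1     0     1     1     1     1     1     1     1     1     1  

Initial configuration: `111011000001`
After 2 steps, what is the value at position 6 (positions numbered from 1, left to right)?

1

111111111010
111111111111
position 6 holds 1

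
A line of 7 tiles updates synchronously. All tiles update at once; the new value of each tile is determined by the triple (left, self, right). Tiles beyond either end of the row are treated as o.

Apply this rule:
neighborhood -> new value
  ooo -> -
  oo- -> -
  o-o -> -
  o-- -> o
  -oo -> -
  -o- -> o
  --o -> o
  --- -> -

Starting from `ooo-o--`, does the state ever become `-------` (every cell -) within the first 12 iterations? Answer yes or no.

----ooo
o--o---
-oooo-o
-------
all cells are - at iteration 4

yes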